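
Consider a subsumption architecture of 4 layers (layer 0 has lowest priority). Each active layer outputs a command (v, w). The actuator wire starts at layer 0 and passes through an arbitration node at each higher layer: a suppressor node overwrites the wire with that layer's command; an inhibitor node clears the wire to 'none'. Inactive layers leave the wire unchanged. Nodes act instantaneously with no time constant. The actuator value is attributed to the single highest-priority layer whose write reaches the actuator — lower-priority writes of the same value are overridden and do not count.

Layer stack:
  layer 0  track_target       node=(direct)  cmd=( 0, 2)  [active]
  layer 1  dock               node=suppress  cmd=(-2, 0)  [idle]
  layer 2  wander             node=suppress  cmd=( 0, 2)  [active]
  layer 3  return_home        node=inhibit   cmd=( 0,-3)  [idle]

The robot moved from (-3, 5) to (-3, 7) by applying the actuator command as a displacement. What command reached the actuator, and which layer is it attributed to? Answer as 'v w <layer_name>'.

0 2 wander

displacement = (-3, 7) − (-3, 5) = (0, 2)
[0] track_target on; wire := (0, 2)
[1] dock off; pass (0, 2)
[2] wander on (suppress); wire := (0, 2)
[3] return_home off; pass (0, 2)
output (0, 2) — from layer 2 (wander)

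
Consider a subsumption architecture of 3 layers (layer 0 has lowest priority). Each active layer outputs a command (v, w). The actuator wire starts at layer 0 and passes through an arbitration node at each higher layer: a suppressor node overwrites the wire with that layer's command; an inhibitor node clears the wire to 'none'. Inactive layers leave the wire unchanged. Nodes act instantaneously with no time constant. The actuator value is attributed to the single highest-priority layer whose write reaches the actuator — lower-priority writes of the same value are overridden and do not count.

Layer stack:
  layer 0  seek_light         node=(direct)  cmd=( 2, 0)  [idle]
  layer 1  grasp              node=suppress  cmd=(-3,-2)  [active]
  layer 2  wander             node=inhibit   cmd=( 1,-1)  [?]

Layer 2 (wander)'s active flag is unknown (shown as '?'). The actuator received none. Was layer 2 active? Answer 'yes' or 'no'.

If layer 2 is active=yes:
  actuator would be none
If layer 2 is active=no:
  actuator would be (-3, -2)
Observed none, so layer 2 was active.

yes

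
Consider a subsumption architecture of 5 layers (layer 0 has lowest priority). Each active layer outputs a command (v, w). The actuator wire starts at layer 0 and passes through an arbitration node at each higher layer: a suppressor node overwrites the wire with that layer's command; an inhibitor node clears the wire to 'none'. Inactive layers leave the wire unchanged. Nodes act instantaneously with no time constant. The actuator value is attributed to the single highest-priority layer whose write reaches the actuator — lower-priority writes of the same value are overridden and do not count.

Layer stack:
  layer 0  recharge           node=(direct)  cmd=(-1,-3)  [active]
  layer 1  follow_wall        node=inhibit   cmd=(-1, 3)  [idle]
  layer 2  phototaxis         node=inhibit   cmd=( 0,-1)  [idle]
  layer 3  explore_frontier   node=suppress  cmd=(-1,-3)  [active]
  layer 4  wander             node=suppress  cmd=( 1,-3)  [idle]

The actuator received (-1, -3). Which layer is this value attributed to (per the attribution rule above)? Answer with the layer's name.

explore_frontier

L0 recharge: active, feeds wire = (-1, -3)
L1 follow_wall: idle → wire stays (-1, -3)
L2 phototaxis: idle → wire stays (-1, -3)
L3 explore_frontier: active, suppressor → wire = (-1, -3)
L4 wander: idle → wire stays (-1, -3)
actuator = (-1, -3)
last writer: layer 3 = explore_frontier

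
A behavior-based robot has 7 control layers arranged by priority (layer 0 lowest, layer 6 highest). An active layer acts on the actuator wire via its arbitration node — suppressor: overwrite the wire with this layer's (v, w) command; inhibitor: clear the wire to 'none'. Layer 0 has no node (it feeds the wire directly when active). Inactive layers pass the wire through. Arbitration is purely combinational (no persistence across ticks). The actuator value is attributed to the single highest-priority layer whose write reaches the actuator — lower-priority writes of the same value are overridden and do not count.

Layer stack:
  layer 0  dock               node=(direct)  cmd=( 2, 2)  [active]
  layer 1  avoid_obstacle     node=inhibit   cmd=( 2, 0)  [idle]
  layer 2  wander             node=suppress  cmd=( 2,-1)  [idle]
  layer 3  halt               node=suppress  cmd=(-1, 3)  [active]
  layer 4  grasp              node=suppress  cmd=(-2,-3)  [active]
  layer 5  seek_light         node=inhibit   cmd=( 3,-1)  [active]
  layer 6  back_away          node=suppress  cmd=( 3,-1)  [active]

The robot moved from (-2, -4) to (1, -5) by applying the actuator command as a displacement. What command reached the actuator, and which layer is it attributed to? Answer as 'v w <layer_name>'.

3 -1 back_away

displacement = (1, -5) − (-2, -4) = (3, -1)
[0] dock on; wire := (2, 2)
[1] avoid_obstacle off; pass (2, 2)
[2] wander off; pass (2, 2)
[3] halt on (suppress); wire := (-1, 3)
[4] grasp on (suppress); wire := (-2, -3)
[5] seek_light on (inhibit); wire := none
[6] back_away on (suppress); wire := (3, -1)
output (3, -1) — from layer 6 (back_away)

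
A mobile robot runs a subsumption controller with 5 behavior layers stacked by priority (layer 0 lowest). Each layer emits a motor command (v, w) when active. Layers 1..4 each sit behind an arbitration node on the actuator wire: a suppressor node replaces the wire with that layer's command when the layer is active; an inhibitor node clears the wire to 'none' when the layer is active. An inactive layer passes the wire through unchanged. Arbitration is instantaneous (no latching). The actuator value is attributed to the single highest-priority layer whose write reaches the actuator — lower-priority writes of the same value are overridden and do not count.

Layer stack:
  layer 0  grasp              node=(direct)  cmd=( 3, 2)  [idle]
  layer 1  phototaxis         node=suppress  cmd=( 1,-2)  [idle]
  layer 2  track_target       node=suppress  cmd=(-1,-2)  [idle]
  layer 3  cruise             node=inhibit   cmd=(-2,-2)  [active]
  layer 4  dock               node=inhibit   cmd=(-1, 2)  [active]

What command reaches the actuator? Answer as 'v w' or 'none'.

layer 0 (grasp) idle — none
layer 1 (phototaxis) idle — unchanged: none
layer 2 (track_target) idle — unchanged: none
layer 3 (cruise) active — inhibits: none
layer 4 (dock) active — inhibits: none
→ actuator none

none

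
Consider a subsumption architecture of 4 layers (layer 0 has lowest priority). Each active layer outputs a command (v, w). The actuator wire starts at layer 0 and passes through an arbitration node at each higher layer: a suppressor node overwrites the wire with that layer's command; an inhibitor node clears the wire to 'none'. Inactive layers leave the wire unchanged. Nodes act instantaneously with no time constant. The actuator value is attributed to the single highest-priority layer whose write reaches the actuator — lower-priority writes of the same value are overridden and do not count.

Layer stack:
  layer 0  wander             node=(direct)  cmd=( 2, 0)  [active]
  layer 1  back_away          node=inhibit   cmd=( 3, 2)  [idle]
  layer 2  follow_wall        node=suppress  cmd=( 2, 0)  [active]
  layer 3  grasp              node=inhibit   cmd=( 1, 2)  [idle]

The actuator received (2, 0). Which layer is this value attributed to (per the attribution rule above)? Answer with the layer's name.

follow_wall

L0 wander: active, feeds wire = (2, 0)
L1 back_away: idle → wire stays (2, 0)
L2 follow_wall: active, suppressor → wire = (2, 0)
L3 grasp: idle → wire stays (2, 0)
actuator = (2, 0)
last writer: layer 2 = follow_wall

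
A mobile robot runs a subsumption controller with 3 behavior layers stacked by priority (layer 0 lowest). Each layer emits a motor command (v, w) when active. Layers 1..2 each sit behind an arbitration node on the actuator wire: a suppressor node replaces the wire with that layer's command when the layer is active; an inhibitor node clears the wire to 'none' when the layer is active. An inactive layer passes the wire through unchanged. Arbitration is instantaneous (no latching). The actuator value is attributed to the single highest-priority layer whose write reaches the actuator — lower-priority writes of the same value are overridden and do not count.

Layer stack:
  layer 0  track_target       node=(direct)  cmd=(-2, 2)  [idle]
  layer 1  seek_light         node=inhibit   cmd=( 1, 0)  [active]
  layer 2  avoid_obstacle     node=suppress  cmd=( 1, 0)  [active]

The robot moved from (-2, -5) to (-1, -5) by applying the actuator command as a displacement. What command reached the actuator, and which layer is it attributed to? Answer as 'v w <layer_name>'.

1 0 avoid_obstacle

displacement = (-1, -5) − (-2, -5) = (1, 0)
layer 0 (track_target) idle — none
layer 1 (seek_light) active — inhibits: none
layer 2 (avoid_obstacle) active — suppresses: (1, 0)
→ actuator (1, 0) — from layer 2 (avoid_obstacle)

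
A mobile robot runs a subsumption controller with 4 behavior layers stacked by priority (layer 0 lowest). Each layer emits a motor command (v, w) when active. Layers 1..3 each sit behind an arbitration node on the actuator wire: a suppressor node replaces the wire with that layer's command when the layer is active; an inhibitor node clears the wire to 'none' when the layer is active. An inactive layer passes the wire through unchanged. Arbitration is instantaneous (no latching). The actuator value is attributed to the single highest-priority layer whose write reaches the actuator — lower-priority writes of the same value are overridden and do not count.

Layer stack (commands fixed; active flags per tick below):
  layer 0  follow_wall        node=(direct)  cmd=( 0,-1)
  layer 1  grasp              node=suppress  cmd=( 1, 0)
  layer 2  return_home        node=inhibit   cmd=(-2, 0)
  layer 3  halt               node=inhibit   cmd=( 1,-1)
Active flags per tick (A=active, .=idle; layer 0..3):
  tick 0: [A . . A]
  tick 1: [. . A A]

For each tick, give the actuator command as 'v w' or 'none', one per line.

none
none

tick 0:
  [0] follow_wall on; wire := (0, -1)
  [1] grasp off; pass (0, -1)
  [2] return_home off; pass (0, -1)
  [3] halt on (inhibit); wire := none
  output none
tick 1:
  [0] follow_wall off; wire := none
  [1] grasp off; pass none
  [2] return_home on (inhibit); wire := none
  [3] halt on (inhibit); wire := none
  output none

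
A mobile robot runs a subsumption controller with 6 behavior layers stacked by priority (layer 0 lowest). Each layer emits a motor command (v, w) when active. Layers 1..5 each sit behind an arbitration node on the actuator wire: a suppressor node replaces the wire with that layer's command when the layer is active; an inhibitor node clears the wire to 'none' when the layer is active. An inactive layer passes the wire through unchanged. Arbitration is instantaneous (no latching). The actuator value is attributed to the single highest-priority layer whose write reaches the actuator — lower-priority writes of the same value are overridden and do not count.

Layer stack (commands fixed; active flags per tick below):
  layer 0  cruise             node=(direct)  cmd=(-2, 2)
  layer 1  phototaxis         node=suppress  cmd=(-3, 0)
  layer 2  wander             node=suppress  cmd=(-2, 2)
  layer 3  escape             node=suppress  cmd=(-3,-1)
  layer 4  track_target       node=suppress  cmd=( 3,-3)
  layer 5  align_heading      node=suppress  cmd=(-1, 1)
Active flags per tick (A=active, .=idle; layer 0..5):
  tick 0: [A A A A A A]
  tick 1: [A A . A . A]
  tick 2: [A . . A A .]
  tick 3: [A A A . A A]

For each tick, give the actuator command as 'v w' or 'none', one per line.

tick 0:
  L0 cruise: active, feeds wire = (-2, 2)
  L1 phototaxis: active, suppressor → wire = (-3, 0)
  L2 wander: active, suppressor → wire = (-2, 2)
  L3 escape: active, suppressor → wire = (-3, -1)
  L4 track_target: active, suppressor → wire = (3, -3)
  L5 align_heading: active, suppressor → wire = (-1, 1)
  actuator = (-1, 1)
tick 1:
  L0 cruise: active, feeds wire = (-2, 2)
  L1 phototaxis: active, suppressor → wire = (-3, 0)
  L2 wander: idle → wire stays (-3, 0)
  L3 escape: active, suppressor → wire = (-3, -1)
  L4 track_target: idle → wire stays (-3, -1)
  L5 align_heading: active, suppressor → wire = (-1, 1)
  actuator = (-1, 1)
tick 2:
  L0 cruise: active, feeds wire = (-2, 2)
  L1 phototaxis: idle → wire stays (-2, 2)
  L2 wander: idle → wire stays (-2, 2)
  L3 escape: active, suppressor → wire = (-3, -1)
  L4 track_target: active, suppressor → wire = (3, -3)
  L5 align_heading: idle → wire stays (3, -3)
  actuator = (3, -3)
tick 3:
  L0 cruise: active, feeds wire = (-2, 2)
  L1 phototaxis: active, suppressor → wire = (-3, 0)
  L2 wander: active, suppressor → wire = (-2, 2)
  L3 escape: idle → wire stays (-2, 2)
  L4 track_target: active, suppressor → wire = (3, -3)
  L5 align_heading: active, suppressor → wire = (-1, 1)
  actuator = (-1, 1)

-1 1
-1 1
3 -3
-1 1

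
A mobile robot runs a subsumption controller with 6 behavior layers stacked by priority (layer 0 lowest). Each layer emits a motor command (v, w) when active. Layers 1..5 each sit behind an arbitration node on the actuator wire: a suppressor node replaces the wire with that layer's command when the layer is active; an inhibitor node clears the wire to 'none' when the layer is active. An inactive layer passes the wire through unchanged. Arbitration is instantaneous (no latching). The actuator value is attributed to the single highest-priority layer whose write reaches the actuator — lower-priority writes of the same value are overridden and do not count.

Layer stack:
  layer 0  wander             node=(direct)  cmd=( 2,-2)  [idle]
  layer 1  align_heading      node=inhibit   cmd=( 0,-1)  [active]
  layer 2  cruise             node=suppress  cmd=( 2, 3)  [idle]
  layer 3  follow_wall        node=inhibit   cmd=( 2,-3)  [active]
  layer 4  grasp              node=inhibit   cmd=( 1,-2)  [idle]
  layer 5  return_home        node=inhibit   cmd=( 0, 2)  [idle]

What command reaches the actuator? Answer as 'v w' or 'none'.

none

layer 0 (wander) idle — none
layer 1 (align_heading) active — inhibits: none
layer 2 (cruise) idle — unchanged: none
layer 3 (follow_wall) active — inhibits: none
layer 4 (grasp) idle — unchanged: none
layer 5 (return_home) idle — unchanged: none
→ actuator none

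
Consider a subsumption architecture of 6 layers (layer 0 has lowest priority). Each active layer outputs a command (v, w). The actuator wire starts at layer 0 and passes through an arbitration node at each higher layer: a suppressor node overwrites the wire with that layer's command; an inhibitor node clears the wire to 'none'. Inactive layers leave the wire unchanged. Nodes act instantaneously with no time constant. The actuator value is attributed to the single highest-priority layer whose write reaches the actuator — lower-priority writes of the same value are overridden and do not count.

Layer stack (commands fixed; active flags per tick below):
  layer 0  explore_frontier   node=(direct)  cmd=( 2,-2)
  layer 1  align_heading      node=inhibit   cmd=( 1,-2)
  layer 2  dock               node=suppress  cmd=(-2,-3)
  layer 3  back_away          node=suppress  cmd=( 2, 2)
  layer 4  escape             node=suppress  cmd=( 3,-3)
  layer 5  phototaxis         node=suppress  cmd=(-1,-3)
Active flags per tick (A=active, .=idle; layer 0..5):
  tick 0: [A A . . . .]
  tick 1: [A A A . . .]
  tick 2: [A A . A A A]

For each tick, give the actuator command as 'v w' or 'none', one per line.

tick 0:
  [0] explore_frontier on; wire := (2, -2)
  [1] align_heading on (inhibit); wire := none
  [2] dock off; pass none
  [3] back_away off; pass none
  [4] escape off; pass none
  [5] phototaxis off; pass none
  output none
tick 1:
  [0] explore_frontier on; wire := (2, -2)
  [1] align_heading on (inhibit); wire := none
  [2] dock on (suppress); wire := (-2, -3)
  [3] back_away off; pass (-2, -3)
  [4] escape off; pass (-2, -3)
  [5] phototaxis off; pass (-2, -3)
  output (-2, -3)
tick 2:
  [0] explore_frontier on; wire := (2, -2)
  [1] align_heading on (inhibit); wire := none
  [2] dock off; pass none
  [3] back_away on (suppress); wire := (2, 2)
  [4] escape on (suppress); wire := (3, -3)
  [5] phototaxis on (suppress); wire := (-1, -3)
  output (-1, -3)

none
-2 -3
-1 -3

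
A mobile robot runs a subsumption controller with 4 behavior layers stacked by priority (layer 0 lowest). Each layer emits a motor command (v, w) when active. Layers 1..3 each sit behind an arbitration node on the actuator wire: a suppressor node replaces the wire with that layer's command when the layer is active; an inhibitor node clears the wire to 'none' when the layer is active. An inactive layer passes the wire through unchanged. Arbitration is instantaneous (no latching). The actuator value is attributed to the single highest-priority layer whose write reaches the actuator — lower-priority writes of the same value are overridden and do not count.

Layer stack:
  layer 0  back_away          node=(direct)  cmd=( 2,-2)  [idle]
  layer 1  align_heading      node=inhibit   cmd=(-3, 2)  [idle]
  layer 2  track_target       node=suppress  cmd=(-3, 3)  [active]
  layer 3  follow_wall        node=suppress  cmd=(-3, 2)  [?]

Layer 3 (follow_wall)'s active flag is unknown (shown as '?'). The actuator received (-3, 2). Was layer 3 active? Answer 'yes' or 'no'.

If layer 3 is active=yes:
  actuator would be (-3, 2)
If layer 3 is active=no:
  actuator would be (-3, 3)
Observed (-3, 2), so layer 3 was active.

yes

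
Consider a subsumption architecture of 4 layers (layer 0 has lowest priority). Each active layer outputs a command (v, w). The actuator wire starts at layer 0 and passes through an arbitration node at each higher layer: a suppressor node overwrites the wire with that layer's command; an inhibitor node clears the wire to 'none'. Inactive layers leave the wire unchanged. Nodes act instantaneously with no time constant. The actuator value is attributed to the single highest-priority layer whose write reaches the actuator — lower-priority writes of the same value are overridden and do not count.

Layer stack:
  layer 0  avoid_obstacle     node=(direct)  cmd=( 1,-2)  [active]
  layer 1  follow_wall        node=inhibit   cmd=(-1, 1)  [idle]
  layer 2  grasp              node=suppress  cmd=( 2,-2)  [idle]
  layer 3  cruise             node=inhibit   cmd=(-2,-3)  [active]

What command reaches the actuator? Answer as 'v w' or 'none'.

none

[0] avoid_obstacle on; wire := (1, -2)
[1] follow_wall off; pass (1, -2)
[2] grasp off; pass (1, -2)
[3] cruise on (inhibit); wire := none
output none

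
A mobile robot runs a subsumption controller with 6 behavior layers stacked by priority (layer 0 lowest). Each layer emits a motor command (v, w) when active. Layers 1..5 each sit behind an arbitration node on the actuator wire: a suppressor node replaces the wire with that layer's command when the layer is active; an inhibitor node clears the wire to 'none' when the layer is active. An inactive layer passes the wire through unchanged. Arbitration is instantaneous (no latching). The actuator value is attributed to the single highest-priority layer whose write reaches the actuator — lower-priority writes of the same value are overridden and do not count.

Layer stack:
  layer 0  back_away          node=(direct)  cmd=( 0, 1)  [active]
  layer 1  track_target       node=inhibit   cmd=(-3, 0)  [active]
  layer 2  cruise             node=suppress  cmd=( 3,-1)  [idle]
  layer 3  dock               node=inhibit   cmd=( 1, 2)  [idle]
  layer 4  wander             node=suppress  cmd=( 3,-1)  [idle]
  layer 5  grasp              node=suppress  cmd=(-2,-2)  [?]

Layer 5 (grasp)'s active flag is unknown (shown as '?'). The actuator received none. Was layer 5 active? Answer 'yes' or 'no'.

no

If layer 5 is active=yes:
  actuator would be (-2, -2)
If layer 5 is active=no:
  actuator would be none
Observed none, so layer 5 was idle.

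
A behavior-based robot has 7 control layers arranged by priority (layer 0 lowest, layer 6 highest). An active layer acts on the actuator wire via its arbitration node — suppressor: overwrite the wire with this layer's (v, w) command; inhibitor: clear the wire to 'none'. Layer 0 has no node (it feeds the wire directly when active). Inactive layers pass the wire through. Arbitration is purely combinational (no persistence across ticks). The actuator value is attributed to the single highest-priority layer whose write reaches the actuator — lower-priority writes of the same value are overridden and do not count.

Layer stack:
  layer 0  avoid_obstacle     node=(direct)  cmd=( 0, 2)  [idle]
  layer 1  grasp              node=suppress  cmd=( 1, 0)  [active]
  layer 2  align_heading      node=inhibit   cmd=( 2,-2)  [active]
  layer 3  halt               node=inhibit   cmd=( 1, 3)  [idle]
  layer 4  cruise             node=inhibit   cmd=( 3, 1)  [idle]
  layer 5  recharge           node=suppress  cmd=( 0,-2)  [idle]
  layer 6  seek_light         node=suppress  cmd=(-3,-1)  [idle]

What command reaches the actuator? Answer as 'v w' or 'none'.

L0 avoid_obstacle: idle → wire = none
L1 grasp: active, suppressor → wire = (1, 0)
L2 align_heading: active, inhibitor → wire = none
L3 halt: idle → wire stays none
L4 cruise: idle → wire stays none
L5 recharge: idle → wire stays none
L6 seek_light: idle → wire stays none
actuator = none

none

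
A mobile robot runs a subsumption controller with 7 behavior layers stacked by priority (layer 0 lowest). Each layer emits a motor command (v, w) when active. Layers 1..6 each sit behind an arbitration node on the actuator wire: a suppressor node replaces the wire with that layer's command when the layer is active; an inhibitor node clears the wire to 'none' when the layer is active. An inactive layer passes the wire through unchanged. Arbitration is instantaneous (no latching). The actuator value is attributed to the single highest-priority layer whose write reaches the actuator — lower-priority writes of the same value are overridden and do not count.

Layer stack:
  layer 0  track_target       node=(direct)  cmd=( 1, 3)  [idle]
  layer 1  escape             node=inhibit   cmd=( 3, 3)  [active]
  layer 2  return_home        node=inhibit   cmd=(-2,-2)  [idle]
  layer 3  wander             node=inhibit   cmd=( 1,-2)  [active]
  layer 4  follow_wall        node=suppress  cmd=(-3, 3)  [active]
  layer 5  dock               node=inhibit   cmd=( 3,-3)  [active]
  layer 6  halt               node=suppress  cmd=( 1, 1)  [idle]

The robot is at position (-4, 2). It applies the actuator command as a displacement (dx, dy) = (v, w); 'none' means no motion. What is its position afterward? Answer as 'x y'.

[0] track_target off; wire := none
[1] escape on (inhibit); wire := none
[2] return_home off; pass none
[3] wander on (inhibit); wire := none
[4] follow_wall on (suppress); wire := (-3, 3)
[5] dock on (inhibit); wire := none
[6] halt off; pass none
output none
position: (-4, 2) + none = (-4, 2)

-4 2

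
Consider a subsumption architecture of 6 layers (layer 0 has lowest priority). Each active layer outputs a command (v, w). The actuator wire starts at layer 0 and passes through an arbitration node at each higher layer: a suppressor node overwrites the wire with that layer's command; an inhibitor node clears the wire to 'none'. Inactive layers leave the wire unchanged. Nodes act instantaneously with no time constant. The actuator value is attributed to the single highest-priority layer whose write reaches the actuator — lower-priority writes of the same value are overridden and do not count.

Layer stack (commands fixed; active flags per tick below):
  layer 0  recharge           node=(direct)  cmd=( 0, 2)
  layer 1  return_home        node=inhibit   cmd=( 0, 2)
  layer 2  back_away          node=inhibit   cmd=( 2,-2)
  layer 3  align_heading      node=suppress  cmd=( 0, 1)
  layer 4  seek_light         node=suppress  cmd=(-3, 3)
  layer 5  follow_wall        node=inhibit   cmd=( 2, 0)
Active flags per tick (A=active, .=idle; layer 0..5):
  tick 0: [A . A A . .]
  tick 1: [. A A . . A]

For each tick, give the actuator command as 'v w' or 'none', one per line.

0 1
none

tick 0:
  layer 0 (recharge) active — direct: (0, 2)
  layer 1 (return_home) idle — unchanged: (0, 2)
  layer 2 (back_away) active — inhibits: none
  layer 3 (align_heading) active — suppresses: (0, 1)
  layer 4 (seek_light) idle — unchanged: (0, 1)
  layer 5 (follow_wall) idle — unchanged: (0, 1)
  → actuator (0, 1)
tick 1:
  layer 0 (recharge) idle — none
  layer 1 (return_home) active — inhibits: none
  layer 2 (back_away) active — inhibits: none
  layer 3 (align_heading) idle — unchanged: none
  layer 4 (seek_light) idle — unchanged: none
  layer 5 (follow_wall) active — inhibits: none
  → actuator none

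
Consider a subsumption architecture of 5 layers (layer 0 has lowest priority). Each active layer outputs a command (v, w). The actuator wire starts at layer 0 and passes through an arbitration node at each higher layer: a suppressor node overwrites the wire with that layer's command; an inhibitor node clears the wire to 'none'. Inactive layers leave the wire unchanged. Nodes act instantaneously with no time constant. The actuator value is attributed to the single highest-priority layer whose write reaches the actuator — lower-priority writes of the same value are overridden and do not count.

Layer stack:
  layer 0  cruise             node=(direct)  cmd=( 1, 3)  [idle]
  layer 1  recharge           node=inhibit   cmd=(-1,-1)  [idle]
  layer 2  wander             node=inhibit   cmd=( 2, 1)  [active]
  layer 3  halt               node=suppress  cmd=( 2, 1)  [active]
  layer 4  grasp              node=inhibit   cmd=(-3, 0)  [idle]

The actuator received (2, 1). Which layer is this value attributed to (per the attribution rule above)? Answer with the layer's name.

layer 0 (cruise) idle — none
layer 1 (recharge) idle — unchanged: none
layer 2 (wander) active — inhibits: none
layer 3 (halt) active — suppresses: (2, 1)
layer 4 (grasp) idle — unchanged: (2, 1)
→ actuator (2, 1)
last writer: layer 3 = halt

halt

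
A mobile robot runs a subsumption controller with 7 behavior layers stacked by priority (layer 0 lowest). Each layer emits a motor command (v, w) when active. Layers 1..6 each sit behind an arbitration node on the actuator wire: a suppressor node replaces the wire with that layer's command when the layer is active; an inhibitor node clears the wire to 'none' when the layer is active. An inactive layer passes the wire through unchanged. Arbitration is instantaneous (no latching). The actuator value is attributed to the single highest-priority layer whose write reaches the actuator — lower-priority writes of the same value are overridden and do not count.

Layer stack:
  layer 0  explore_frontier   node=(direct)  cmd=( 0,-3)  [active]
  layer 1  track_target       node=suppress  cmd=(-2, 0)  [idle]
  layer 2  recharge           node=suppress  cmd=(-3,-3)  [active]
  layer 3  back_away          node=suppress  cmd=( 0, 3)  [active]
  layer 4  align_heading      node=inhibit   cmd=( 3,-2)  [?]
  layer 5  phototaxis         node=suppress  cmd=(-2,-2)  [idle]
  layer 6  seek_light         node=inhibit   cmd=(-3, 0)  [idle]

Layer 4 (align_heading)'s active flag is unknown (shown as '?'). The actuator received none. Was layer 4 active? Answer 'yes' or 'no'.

If layer 4 is active=yes:
  actuator would be none
If layer 4 is active=no:
  actuator would be (0, 3)
Observed none, so layer 4 was active.

yes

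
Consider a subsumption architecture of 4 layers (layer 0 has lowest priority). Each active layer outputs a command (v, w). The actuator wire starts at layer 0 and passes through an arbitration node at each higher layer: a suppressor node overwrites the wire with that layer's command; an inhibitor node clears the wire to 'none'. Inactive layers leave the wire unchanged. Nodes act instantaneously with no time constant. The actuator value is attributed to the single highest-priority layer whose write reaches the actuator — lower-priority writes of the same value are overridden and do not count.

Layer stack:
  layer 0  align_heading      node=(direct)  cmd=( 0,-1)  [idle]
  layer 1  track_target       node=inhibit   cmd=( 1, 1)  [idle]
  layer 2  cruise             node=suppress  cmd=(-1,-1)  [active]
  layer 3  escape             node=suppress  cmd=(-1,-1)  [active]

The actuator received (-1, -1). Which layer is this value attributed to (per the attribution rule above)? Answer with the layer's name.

L0 align_heading: idle → wire = none
L1 track_target: idle → wire stays none
L2 cruise: active, suppressor → wire = (-1, -1)
L3 escape: active, suppressor → wire = (-1, -1)
actuator = (-1, -1)
last writer: layer 3 = escape

escape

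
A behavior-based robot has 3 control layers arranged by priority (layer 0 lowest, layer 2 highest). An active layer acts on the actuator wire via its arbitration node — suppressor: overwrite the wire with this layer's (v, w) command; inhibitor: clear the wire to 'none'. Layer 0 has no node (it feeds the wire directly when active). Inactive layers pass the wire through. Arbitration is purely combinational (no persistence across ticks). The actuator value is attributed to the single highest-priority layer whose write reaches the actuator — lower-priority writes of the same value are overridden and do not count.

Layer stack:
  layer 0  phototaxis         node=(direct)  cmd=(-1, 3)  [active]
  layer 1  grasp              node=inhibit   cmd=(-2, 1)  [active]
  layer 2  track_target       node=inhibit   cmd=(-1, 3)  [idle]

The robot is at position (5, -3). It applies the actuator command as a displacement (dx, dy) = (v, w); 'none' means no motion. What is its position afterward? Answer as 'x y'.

L0 phototaxis: active, feeds wire = (-1, 3)
L1 grasp: active, inhibitor → wire = none
L2 track_target: idle → wire stays none
actuator = none
position: (5, -3) + none = (5, -3)

5 -3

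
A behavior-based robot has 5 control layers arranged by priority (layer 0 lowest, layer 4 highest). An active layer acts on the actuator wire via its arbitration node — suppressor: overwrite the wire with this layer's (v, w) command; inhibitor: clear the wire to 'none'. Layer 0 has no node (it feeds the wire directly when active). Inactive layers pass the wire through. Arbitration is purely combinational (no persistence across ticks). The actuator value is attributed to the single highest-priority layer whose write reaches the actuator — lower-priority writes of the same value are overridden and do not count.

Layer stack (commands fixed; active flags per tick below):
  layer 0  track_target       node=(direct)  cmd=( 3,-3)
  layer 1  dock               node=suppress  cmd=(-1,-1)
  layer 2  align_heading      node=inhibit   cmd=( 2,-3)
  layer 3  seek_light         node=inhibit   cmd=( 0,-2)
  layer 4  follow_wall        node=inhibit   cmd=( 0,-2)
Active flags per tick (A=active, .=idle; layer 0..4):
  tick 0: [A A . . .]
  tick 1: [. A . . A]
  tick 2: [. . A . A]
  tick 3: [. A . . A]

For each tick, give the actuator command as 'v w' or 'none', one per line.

tick 0:
  [0] track_target on; wire := (3, -3)
  [1] dock on (suppress); wire := (-1, -1)
  [2] align_heading off; pass (-1, -1)
  [3] seek_light off; pass (-1, -1)
  [4] follow_wall off; pass (-1, -1)
  output (-1, -1)
tick 1:
  [0] track_target off; wire := none
  [1] dock on (suppress); wire := (-1, -1)
  [2] align_heading off; pass (-1, -1)
  [3] seek_light off; pass (-1, -1)
  [4] follow_wall on (inhibit); wire := none
  output none
tick 2:
  [0] track_target off; wire := none
  [1] dock off; pass none
  [2] align_heading on (inhibit); wire := none
  [3] seek_light off; pass none
  [4] follow_wall on (inhibit); wire := none
  output none
tick 3:
  [0] track_target off; wire := none
  [1] dock on (suppress); wire := (-1, -1)
  [2] align_heading off; pass (-1, -1)
  [3] seek_light off; pass (-1, -1)
  [4] follow_wall on (inhibit); wire := none
  output none

-1 -1
none
none
none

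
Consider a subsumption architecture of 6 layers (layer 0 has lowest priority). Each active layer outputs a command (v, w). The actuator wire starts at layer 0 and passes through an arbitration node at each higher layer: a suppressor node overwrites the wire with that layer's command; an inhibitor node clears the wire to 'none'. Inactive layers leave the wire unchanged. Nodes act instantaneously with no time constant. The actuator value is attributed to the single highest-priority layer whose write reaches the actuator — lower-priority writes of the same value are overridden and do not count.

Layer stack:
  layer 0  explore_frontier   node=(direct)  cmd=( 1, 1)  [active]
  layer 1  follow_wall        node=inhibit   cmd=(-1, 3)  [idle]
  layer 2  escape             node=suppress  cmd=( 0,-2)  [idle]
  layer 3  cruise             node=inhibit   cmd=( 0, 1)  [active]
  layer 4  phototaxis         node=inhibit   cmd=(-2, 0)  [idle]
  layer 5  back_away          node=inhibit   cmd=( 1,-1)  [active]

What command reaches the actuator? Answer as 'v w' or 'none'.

L0 explore_frontier: active, feeds wire = (1, 1)
L1 follow_wall: idle → wire stays (1, 1)
L2 escape: idle → wire stays (1, 1)
L3 cruise: active, inhibitor → wire = none
L4 phototaxis: idle → wire stays none
L5 back_away: active, inhibitor → wire = none
actuator = none

none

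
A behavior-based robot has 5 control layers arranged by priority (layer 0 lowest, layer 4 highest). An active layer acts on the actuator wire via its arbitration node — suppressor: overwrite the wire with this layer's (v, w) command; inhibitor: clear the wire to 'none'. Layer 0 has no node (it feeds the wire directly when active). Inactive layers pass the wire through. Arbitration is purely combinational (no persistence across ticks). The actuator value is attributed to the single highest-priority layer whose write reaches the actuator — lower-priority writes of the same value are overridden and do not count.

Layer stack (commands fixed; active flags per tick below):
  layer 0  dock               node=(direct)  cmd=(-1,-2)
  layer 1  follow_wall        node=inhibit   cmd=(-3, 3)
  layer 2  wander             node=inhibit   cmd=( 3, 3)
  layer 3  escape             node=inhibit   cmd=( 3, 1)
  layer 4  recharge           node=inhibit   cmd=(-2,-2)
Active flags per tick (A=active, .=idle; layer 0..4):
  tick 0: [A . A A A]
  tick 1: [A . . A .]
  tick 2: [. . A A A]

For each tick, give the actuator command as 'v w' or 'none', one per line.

tick 0:
  L0 dock: active, feeds wire = (-1, -2)
  L1 follow_wall: idle → wire stays (-1, -2)
  L2 wander: active, inhibitor → wire = none
  L3 escape: active, inhibitor → wire = none
  L4 recharge: active, inhibitor → wire = none
  actuator = none
tick 1:
  L0 dock: active, feeds wire = (-1, -2)
  L1 follow_wall: idle → wire stays (-1, -2)
  L2 wander: idle → wire stays (-1, -2)
  L3 escape: active, inhibitor → wire = none
  L4 recharge: idle → wire stays none
  actuator = none
tick 2:
  L0 dock: idle → wire = none
  L1 follow_wall: idle → wire stays none
  L2 wander: active, inhibitor → wire = none
  L3 escape: active, inhibitor → wire = none
  L4 recharge: active, inhibitor → wire = none
  actuator = none

none
none
none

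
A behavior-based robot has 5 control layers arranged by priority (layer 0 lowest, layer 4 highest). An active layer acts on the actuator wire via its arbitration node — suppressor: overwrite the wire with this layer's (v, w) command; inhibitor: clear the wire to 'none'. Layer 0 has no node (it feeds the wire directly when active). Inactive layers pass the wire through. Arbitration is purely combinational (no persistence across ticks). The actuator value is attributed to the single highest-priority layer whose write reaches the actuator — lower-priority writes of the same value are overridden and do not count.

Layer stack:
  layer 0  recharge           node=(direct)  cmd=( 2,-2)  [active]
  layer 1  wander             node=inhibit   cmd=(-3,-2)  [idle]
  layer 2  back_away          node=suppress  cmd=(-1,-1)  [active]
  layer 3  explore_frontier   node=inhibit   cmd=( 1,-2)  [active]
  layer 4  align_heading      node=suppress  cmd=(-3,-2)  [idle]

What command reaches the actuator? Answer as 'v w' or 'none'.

layer 0 (recharge) active — direct: (2, -2)
layer 1 (wander) idle — unchanged: (2, -2)
layer 2 (back_away) active — suppresses: (-1, -1)
layer 3 (explore_frontier) active — inhibits: none
layer 4 (align_heading) idle — unchanged: none
→ actuator none

none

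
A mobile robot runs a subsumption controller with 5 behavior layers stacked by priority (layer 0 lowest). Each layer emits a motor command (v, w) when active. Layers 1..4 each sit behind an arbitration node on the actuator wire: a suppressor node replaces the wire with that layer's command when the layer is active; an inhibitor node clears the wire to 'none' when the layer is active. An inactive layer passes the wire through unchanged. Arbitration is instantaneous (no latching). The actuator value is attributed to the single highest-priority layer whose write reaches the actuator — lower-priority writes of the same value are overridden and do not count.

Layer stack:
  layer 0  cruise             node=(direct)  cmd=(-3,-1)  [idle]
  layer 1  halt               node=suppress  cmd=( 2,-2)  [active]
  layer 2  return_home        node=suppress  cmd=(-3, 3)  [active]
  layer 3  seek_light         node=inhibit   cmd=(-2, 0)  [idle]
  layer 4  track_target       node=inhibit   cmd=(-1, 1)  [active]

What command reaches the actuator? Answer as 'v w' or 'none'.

none

L0 cruise: idle → wire = none
L1 halt: active, suppressor → wire = (2, -2)
L2 return_home: active, suppressor → wire = (-3, 3)
L3 seek_light: idle → wire stays (-3, 3)
L4 track_target: active, inhibitor → wire = none
actuator = none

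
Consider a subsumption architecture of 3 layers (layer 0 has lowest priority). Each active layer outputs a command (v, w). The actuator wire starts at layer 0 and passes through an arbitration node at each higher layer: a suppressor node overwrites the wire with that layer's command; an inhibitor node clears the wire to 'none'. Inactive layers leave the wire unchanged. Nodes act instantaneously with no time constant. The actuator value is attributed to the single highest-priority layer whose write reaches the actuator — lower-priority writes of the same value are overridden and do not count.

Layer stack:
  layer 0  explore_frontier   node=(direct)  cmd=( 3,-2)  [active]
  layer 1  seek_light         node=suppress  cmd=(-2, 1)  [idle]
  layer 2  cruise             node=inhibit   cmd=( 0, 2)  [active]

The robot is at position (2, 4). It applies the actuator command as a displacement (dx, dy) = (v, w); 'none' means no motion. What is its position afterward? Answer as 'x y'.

2 4

layer 0 (explore_frontier) active — direct: (3, -2)
layer 1 (seek_light) idle — unchanged: (3, -2)
layer 2 (cruise) active — inhibits: none
→ actuator none
position: (2, 4) + none = (2, 4)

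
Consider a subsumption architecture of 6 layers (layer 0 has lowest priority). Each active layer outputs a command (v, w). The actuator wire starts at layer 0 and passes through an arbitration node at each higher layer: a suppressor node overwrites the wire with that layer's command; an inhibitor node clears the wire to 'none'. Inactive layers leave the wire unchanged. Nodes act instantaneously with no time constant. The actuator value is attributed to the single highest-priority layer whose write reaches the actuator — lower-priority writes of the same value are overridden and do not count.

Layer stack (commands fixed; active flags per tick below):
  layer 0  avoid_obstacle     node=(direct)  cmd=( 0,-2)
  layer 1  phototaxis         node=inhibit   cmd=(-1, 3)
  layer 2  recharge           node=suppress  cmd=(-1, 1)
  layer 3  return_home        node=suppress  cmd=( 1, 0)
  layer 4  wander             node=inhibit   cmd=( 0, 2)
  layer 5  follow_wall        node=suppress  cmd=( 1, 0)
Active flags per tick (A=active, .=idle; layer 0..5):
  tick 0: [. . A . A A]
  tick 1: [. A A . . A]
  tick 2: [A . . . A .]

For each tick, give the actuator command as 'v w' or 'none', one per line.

1 0
1 0
none

tick 0:
  [0] avoid_obstacle off; wire := none
  [1] phototaxis off; pass none
  [2] recharge on (suppress); wire := (-1, 1)
  [3] return_home off; pass (-1, 1)
  [4] wander on (inhibit); wire := none
  [5] follow_wall on (suppress); wire := (1, 0)
  output (1, 0)
tick 1:
  [0] avoid_obstacle off; wire := none
  [1] phototaxis on (inhibit); wire := none
  [2] recharge on (suppress); wire := (-1, 1)
  [3] return_home off; pass (-1, 1)
  [4] wander off; pass (-1, 1)
  [5] follow_wall on (suppress); wire := (1, 0)
  output (1, 0)
tick 2:
  [0] avoid_obstacle on; wire := (0, -2)
  [1] phototaxis off; pass (0, -2)
  [2] recharge off; pass (0, -2)
  [3] return_home off; pass (0, -2)
  [4] wander on (inhibit); wire := none
  [5] follow_wall off; pass none
  output none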